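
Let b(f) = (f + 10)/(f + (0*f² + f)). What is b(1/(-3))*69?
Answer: -2001/2 ≈ -1000.5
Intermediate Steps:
b(f) = (10 + f)/(2*f) (b(f) = (10 + f)/(f + (0 + f)) = (10 + f)/(f + f) = (10 + f)/((2*f)) = (10 + f)*(1/(2*f)) = (10 + f)/(2*f))
b(1/(-3))*69 = ((10 + 1/(-3))/(2*(1/(-3))))*69 = ((10 - ⅓)/(2*(-⅓)))*69 = ((½)*(-3)*(29/3))*69 = -29/2*69 = -2001/2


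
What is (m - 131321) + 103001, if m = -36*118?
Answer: -32568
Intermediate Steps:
m = -4248
(m - 131321) + 103001 = (-4248 - 131321) + 103001 = -135569 + 103001 = -32568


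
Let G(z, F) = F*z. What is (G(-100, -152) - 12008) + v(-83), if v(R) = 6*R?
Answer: 2694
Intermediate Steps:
(G(-100, -152) - 12008) + v(-83) = (-152*(-100) - 12008) + 6*(-83) = (15200 - 12008) - 498 = 3192 - 498 = 2694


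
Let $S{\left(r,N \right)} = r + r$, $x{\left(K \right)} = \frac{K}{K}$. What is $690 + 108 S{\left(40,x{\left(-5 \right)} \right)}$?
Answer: $9330$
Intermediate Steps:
$x{\left(K \right)} = 1$
$S{\left(r,N \right)} = 2 r$
$690 + 108 S{\left(40,x{\left(-5 \right)} \right)} = 690 + 108 \cdot 2 \cdot 40 = 690 + 108 \cdot 80 = 690 + 8640 = 9330$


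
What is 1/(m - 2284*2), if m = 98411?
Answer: 1/93843 ≈ 1.0656e-5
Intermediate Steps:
1/(m - 2284*2) = 1/(98411 - 2284*2) = 1/(98411 - 4568) = 1/93843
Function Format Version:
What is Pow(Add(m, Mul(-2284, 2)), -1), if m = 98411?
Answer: Rational(1, 93843) ≈ 1.0656e-5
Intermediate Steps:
Pow(Add(m, Mul(-2284, 2)), -1) = Pow(Add(98411, Mul(-2284, 2)), -1) = Pow(Add(98411, -4568), -1) = Pow(93843, -1) = Rational(1, 93843)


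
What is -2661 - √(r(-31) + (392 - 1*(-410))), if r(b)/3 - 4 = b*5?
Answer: -2661 - √349 ≈ -2679.7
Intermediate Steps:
r(b) = 12 + 15*b (r(b) = 12 + 3*(b*5) = 12 + 3*(5*b) = 12 + 15*b)
-2661 - √(r(-31) + (392 - 1*(-410))) = -2661 - √((12 + 15*(-31)) + (392 - 1*(-410))) = -2661 - √((12 - 465) + (392 + 410)) = -2661 - √(-453 + 802) = -2661 - √349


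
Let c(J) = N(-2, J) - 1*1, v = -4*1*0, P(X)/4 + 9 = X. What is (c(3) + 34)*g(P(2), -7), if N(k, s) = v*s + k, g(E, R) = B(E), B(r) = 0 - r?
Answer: 868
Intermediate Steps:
P(X) = -36 + 4*X
B(r) = -r
g(E, R) = -E
v = 0 (v = -4*0 = 0)
N(k, s) = k (N(k, s) = 0*s + k = 0 + k = k)
c(J) = -3 (c(J) = -2 - 1*1 = -2 - 1 = -3)
(c(3) + 34)*g(P(2), -7) = (-3 + 34)*(-(-36 + 4*2)) = 31*(-(-36 + 8)) = 31*(-1*(-28)) = 31*28 = 868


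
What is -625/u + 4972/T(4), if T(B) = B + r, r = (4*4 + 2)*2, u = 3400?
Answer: 84399/680 ≈ 124.12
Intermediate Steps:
r = 36 (r = (16 + 2)*2 = 18*2 = 36)
T(B) = 36 + B (T(B) = B + 36 = 36 + B)
-625/u + 4972/T(4) = -625/3400 + 4972/(36 + 4) = -625*1/3400 + 4972/40 = -25/136 + 4972*(1/40) = -25/136 + 1243/10 = 84399/680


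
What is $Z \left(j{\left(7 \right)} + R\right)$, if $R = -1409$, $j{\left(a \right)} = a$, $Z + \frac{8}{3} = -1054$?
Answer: $\frac{4444340}{3} \approx 1.4814 \cdot 10^{6}$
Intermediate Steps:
$Z = - \frac{3170}{3}$ ($Z = - \frac{8}{3} - 1054 = - \frac{3170}{3} \approx -1056.7$)
$Z \left(j{\left(7 \right)} + R\right) = - \frac{3170 \left(7 - 1409\right)}{3} = \left(- \frac{3170}{3}\right) \left(-1402\right) = \frac{4444340}{3}$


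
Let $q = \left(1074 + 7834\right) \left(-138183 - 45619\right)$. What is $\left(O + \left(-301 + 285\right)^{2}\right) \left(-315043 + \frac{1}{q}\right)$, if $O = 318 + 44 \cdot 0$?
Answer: $- \frac{148041055288173943}{818654108} \approx -1.8083 \cdot 10^{8}$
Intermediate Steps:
$q = -1637308216$ ($q = 8908 \left(-183802\right) = -1637308216$)
$O = 318$ ($O = 318 + 0 = 318$)
$\left(O + \left(-301 + 285\right)^{2}\right) \left(-315043 + \frac{1}{q}\right) = \left(318 + \left(-301 + 285\right)^{2}\right) \left(-315043 + \frac{1}{-1637308216}\right) = \left(318 + \left(-16\right)^{2}\right) \left(-315043 - \frac{1}{1637308216}\right) = \left(318 + 256\right) \left(- \frac{515822492293289}{1637308216}\right) = 574 \left(- \frac{515822492293289}{1637308216}\right) = - \frac{148041055288173943}{818654108}$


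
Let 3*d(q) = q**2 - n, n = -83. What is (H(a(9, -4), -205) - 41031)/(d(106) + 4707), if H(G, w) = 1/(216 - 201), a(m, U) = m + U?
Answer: -76933/15900 ≈ -4.8386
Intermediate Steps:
a(m, U) = U + m
H(G, w) = 1/15
d(q) = 83/3 + q**2/3 (d(q) = (q**2 - 1*(-83))/3 = (q**2 + 83)/3 = (83 + q**2)/3 = 83/3 + q**2/3)
(H(a(9, -4), -205) - 41031)/(d(106) + 4707) = (1/15 - 41031)/((83/3 + (1/3)*106**2) + 4707) = -615464/(15*((83/3 + (1/3)*11236) + 4707)) = -615464/(15*((83/3 + 11236/3) + 4707)) = -615464/(15*(3773 + 4707)) = -615464/15/8480 = -615464/15*1/8480 = -76933/15900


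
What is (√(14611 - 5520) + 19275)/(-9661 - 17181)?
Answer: -19275/26842 - √9091/26842 ≈ -0.72164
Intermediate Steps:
(√(14611 - 5520) + 19275)/(-9661 - 17181) = (√9091 + 19275)/(-26842) = (19275 + √9091)*(-1/26842) = -19275/26842 - √9091/26842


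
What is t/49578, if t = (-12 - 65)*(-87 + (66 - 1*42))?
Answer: 1617/16526 ≈ 0.097846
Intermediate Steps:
t = 4851 (t = -77*(-87 + (66 - 42)) = -77*(-87 + 24) = -77*(-63) = 4851)
t/49578 = 4851/49578 = 4851*(1/49578) = 1617/16526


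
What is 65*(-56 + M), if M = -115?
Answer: -11115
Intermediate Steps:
65*(-56 + M) = 65*(-56 - 115) = 65*(-171) = -11115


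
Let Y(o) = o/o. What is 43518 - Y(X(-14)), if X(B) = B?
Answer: 43517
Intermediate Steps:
Y(o) = 1
43518 - Y(X(-14)) = 43518 - 1*1 = 43518 - 1 = 43517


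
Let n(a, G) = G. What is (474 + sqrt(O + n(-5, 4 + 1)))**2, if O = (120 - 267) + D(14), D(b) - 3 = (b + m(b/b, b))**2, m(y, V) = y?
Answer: (474 + sqrt(86))**2 ≈ 2.3355e+5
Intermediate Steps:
D(b) = 3 + (1 + b)**2 (D(b) = 3 + (b + b/b)**2 = 3 + (b + 1)**2 = 3 + (1 + b)**2)
O = 81 (O = (120 - 267) + (3 + (1 + 14)**2) = -147 + (3 + 15**2) = -147 + (3 + 225) = -147 + 228 = 81)
(474 + sqrt(O + n(-5, 4 + 1)))**2 = (474 + sqrt(81 + (4 + 1)))**2 = (474 + sqrt(81 + 5))**2 = (474 + sqrt(86))**2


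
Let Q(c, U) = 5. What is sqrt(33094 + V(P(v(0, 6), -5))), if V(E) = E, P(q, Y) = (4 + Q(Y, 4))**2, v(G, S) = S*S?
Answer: 5*sqrt(1327) ≈ 182.14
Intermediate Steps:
v(G, S) = S**2
P(q, Y) = 81 (P(q, Y) = (4 + 5)**2 = 9**2 = 81)
sqrt(33094 + V(P(v(0, 6), -5))) = sqrt(33094 + 81) = sqrt(33175) = 5*sqrt(1327)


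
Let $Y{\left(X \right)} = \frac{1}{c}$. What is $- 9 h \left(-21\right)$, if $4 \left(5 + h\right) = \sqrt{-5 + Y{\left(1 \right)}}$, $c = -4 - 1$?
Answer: $-945 + \frac{189 i \sqrt{130}}{20} \approx -945.0 + 107.75 i$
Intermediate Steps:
$c = -5$
$Y{\left(X \right)} = - \frac{1}{5}$ ($Y{\left(X \right)} = \frac{1}{-5} = - \frac{1}{5}$)
$h = -5 + \frac{i \sqrt{130}}{20}$ ($h = -5 + \frac{\sqrt{-5 - \frac{1}{5}}}{4} = -5 + \frac{\sqrt{- \frac{26}{5}}}{4} = -5 + \frac{\frac{1}{5} i \sqrt{130}}{4} = -5 + \frac{i \sqrt{130}}{20} \approx -5.0 + 0.57009 i$)
$- 9 h \left(-21\right) = - 9 \left(-5 + \frac{i \sqrt{130}}{20}\right) \left(-21\right) = \left(45 - \frac{9 i \sqrt{130}}{20}\right) \left(-21\right) = -945 + \frac{189 i \sqrt{130}}{20}$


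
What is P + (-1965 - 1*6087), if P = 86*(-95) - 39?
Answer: -16261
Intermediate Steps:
P = -8209 (P = -8170 - 39 = -8209)
P + (-1965 - 1*6087) = -8209 + (-1965 - 1*6087) = -8209 + (-1965 - 6087) = -8209 - 8052 = -16261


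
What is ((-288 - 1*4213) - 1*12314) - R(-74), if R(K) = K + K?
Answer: -16667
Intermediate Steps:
R(K) = 2*K
((-288 - 1*4213) - 1*12314) - R(-74) = ((-288 - 1*4213) - 1*12314) - 2*(-74) = ((-288 - 4213) - 12314) - 1*(-148) = (-4501 - 12314) + 148 = -16815 + 148 = -16667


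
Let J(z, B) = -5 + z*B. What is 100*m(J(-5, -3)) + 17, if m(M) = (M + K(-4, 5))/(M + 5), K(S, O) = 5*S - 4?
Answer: -229/3 ≈ -76.333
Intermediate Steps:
K(S, O) = -4 + 5*S
J(z, B) = -5 + B*z
m(M) = (-24 + M)/(5 + M) (m(M) = (M + (-4 + 5*(-4)))/(M + 5) = (M + (-4 - 20))/(5 + M) = (M - 24)/(5 + M) = (-24 + M)/(5 + M))
100*m(J(-5, -3)) + 17 = 100*((-24 + (-5 - 3*(-5)))/(5 + (-5 - 3*(-5)))) + 17 = 100*((-24 + (-5 + 15))/(5 + (-5 + 15))) + 17 = 100*((-24 + 10)/(5 + 10)) + 17 = 100*(-14/15) + 17 = -280/3 + 17 = -229/3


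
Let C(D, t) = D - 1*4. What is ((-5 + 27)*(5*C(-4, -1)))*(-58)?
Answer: 51040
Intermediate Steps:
C(D, t) = -4 + D (C(D, t) = D - 4 = -4 + D)
((-5 + 27)*(5*C(-4, -1)))*(-58) = ((-5 + 27)*(5*(-4 - 4)))*(-58) = (22*(5*(-8)))*(-58) = (22*(-40))*(-58) = -880*(-58) = 51040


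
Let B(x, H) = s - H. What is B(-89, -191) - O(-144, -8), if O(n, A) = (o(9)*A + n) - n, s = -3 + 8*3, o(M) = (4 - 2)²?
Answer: 244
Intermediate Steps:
o(M) = 4 (o(M) = 2² = 4)
s = 21 (s = -3 + 24 = 21)
B(x, H) = 21 - H
O(n, A) = 4*A (O(n, A) = (4*A + n) - n = (n + 4*A) - n = 4*A)
B(-89, -191) - O(-144, -8) = (21 - 1*(-191)) - 4*(-8) = (21 + 191) - 1*(-32) = 212 + 32 = 244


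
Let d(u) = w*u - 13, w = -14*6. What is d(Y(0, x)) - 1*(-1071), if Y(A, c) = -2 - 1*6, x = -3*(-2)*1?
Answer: 1730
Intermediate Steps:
x = 6 (x = 6*1 = 6)
Y(A, c) = -8 (Y(A, c) = -2 - 6 = -8)
w = -84
d(u) = -13 - 84*u (d(u) = -84*u - 13 = -13 - 84*u)
d(Y(0, x)) - 1*(-1071) = (-13 - 84*(-8)) - 1*(-1071) = (-13 + 672) + 1071 = 659 + 1071 = 1730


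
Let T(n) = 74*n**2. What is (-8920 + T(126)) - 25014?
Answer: 1140890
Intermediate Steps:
(-8920 + T(126)) - 25014 = (-8920 + 74*126**2) - 25014 = (-8920 + 74*15876) - 25014 = (-8920 + 1174824) - 25014 = 1165904 - 25014 = 1140890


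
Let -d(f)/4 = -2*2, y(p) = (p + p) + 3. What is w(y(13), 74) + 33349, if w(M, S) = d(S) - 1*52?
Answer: 33313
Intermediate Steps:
y(p) = 3 + 2*p (y(p) = 2*p + 3 = 3 + 2*p)
d(f) = 16 (d(f) = -(-8)*2 = -4*(-4) = 16)
w(M, S) = -36 (w(M, S) = 16 - 1*52 = 16 - 52 = -36)
w(y(13), 74) + 33349 = -36 + 33349 = 33313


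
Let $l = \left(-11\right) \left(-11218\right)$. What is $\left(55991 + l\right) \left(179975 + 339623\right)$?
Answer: $93210165622$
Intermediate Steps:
$l = 123398$
$\left(55991 + l\right) \left(179975 + 339623\right) = \left(55991 + 123398\right) \left(179975 + 339623\right) = 179389 \cdot 519598 = 93210165622$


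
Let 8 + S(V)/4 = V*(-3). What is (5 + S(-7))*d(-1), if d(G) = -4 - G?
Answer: -171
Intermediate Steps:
S(V) = -32 - 12*V (S(V) = -32 + 4*(V*(-3)) = -32 + 4*(-3*V) = -32 - 12*V)
(5 + S(-7))*d(-1) = (5 + (-32 - 12*(-7)))*(-4 - 1*(-1)) = (5 + (-32 + 84))*(-4 + 1) = (5 + 52)*(-3) = 57*(-3) = -171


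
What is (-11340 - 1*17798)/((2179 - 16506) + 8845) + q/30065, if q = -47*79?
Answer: 427839652/82408165 ≈ 5.1917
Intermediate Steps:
q = -3713
(-11340 - 1*17798)/((2179 - 16506) + 8845) + q/30065 = (-11340 - 1*17798)/((2179 - 16506) + 8845) - 3713/30065 = (-11340 - 17798)/(-14327 + 8845) - 3713*1/30065 = -29138/(-5482) - 3713/30065 = -29138*(-1/5482) - 3713/30065 = 14569/2741 - 3713/30065 = 427839652/82408165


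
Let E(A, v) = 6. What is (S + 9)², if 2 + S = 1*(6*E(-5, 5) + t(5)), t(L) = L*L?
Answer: 4624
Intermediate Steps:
t(L) = L²
S = 59 (S = -2 + 1*(6*6 + 5²) = -2 + 1*(36 + 25) = -2 + 1*61 = -2 + 61 = 59)
(S + 9)² = (59 + 9)² = 68² = 4624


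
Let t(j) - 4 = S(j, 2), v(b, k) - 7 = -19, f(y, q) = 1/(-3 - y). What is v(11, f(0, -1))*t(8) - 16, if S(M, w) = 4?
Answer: -112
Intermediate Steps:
f(y, q) = 1/(-3 - y)
v(b, k) = -12 (v(b, k) = 7 - 19 = -12)
t(j) = 8 (t(j) = 4 + 4 = 8)
v(11, f(0, -1))*t(8) - 16 = -12*8 - 16 = -96 - 16 = -112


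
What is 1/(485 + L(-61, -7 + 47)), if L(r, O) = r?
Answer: 1/424 ≈ 0.0023585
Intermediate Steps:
1/(485 + L(-61, -7 + 47)) = 1/(485 - 61) = 1/424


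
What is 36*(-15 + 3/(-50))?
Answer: -13554/25 ≈ -542.16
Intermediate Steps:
36*(-15 + 3/(-50)) = 36*(-15 + 3*(-1/50)) = 36*(-15 - 3/50) = 36*(-753/50) = -13554/25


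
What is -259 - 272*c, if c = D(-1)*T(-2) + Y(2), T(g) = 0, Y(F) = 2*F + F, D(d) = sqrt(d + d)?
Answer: -1891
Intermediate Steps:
D(d) = sqrt(2)*sqrt(d) (D(d) = sqrt(2*d) = sqrt(2)*sqrt(d))
Y(F) = 3*F
c = 6 (c = (sqrt(2)*sqrt(-1))*0 + 3*2 = (sqrt(2)*I)*0 + 6 = (I*sqrt(2))*0 + 6 = 0 + 6 = 6)
-259 - 272*c = -259 - 272*6 = -259 - 1632 = -1891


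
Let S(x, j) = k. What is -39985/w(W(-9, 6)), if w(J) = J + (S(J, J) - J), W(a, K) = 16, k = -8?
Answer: 39985/8 ≈ 4998.1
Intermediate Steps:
S(x, j) = -8
w(J) = -8 (w(J) = J + (-8 - J) = -8)
-39985/w(W(-9, 6)) = -39985/(-8) = -39985*(-⅛) = 39985/8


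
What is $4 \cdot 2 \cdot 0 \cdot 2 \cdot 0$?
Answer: $0$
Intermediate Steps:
$4 \cdot 2 \cdot 0 \cdot 2 \cdot 0 = 4 \cdot 0 \cdot 2 \cdot 0 = 4 \cdot 0 \cdot 0 = 0 \cdot 0 = 0$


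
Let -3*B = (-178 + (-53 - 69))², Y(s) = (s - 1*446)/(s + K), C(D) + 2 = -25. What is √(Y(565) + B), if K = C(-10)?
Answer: I*√8683255978/538 ≈ 173.2*I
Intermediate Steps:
C(D) = -27 (C(D) = -2 - 25 = -27)
K = -27
Y(s) = (-446 + s)/(-27 + s) (Y(s) = (s - 1*446)/(s - 27) = (s - 446)/(-27 + s) = (-446 + s)/(-27 + s))
B = -30000 (B = -(-178 + (-53 - 69))²/3 = -(-178 - 122)²/3 = -⅓*(-300)² = -⅓*90000 = -30000)
√(Y(565) + B) = √((-446 + 565)/(-27 + 565) - 30000) = √(119/538 - 30000) = √(-16139881/538) = I*√8683255978/538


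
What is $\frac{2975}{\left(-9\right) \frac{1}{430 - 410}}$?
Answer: $- \frac{59500}{9} \approx -6611.1$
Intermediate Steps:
$\frac{2975}{\left(-9\right) \frac{1}{430 - 410}} = \frac{2975}{\left(-9\right) \frac{1}{20}} = \frac{2975}{- \frac{9}{20}} = 2975 \left(- \frac{20}{9}\right) = - \frac{59500}{9}$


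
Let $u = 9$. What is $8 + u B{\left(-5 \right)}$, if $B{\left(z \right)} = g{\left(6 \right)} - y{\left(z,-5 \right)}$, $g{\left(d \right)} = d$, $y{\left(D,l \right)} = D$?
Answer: $107$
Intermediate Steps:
$B{\left(z \right)} = 6 - z$
$8 + u B{\left(-5 \right)} = 8 + 9 \left(6 - -5\right) = 8 + 9 \left(6 + 5\right) = 8 + 9 \cdot 11 = 8 + 99 = 107$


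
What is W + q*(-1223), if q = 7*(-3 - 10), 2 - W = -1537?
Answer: 112832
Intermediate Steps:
W = 1539 (W = 2 - 1*(-1537) = 2 + 1537 = 1539)
q = -91 (q = 7*(-13) = -91)
W + q*(-1223) = 1539 - 91*(-1223) = 1539 + 111293 = 112832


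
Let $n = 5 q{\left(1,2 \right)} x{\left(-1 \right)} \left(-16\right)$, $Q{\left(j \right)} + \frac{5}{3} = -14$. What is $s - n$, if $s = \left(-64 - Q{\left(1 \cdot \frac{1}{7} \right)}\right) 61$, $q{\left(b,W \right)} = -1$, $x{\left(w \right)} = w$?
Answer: $- \frac{8605}{3} \approx -2868.3$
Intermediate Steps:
$Q{\left(j \right)} = - \frac{47}{3}$ ($Q{\left(j \right)} = - \frac{5}{3} - 14 = - \frac{47}{3}$)
$s = - \frac{8845}{3}$ ($s = \left(-64 - - \frac{47}{3}\right) 61 = \left(-64 + \frac{47}{3}\right) 61 = \left(- \frac{145}{3}\right) 61 = - \frac{8845}{3} \approx -2948.3$)
$n = -80$ ($n = 5 \left(-1\right) \left(-1\right) \left(-16\right) = \left(-5\right) \left(-1\right) \left(-16\right) = 5 \left(-16\right) = -80$)
$s - n = - \frac{8845}{3} - -80 = - \frac{8845}{3} + 80 = - \frac{8605}{3}$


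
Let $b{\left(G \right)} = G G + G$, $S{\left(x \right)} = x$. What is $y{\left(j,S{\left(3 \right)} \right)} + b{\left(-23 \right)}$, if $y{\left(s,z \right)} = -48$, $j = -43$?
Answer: $458$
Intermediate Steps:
$b{\left(G \right)} = G + G^{2}$ ($b{\left(G \right)} = G^{2} + G = G + G^{2}$)
$y{\left(j,S{\left(3 \right)} \right)} + b{\left(-23 \right)} = -48 - 23 \left(1 - 23\right) = -48 - -506 = -48 + 506 = 458$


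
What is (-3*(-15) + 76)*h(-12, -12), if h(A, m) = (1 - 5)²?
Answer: 1936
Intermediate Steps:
h(A, m) = 16 (h(A, m) = (-4)² = 16)
(-3*(-15) + 76)*h(-12, -12) = (-3*(-15) + 76)*16 = (45 + 76)*16 = 121*16 = 1936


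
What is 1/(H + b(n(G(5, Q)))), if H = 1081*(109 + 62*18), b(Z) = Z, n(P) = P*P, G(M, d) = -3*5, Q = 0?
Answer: 1/1324450 ≈ 7.5503e-7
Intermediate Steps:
G(M, d) = -15
n(P) = P²
H = 1324225 (H = 1081*(109 + 1116) = 1081*1225 = 1324225)
1/(H + b(n(G(5, Q)))) = 1/(1324225 + (-15)²) = 1/(1324225 + 225) = 1/1324450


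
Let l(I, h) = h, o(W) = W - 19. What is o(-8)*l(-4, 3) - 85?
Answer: -166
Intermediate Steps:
o(W) = -19 + W
o(-8)*l(-4, 3) - 85 = (-19 - 8)*3 - 85 = -27*3 - 85 = -81 - 85 = -166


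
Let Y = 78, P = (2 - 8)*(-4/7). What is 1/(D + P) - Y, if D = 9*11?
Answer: -55919/717 ≈ -77.990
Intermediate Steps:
D = 99
P = 24/7 (P = -(-24)/7 = -6*(-4/7) = 24/7 ≈ 3.4286)
1/(D + P) - Y = 1/(99 + 24/7) - 1*78 = 1/(717/7) - 78 = 7/717 - 78 = -55919/717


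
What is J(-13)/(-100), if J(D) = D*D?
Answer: -169/100 ≈ -1.6900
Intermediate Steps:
J(D) = D**2
J(-13)/(-100) = (-13)**2/(-100) = 169*(-1/100) = -169/100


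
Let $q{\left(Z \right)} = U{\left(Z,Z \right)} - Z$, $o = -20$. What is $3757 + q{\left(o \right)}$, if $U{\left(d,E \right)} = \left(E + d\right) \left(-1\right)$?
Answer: $3817$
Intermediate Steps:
$U{\left(d,E \right)} = - E - d$
$q{\left(Z \right)} = - 3 Z$ ($q{\left(Z \right)} = \left(- Z - Z\right) - Z = - 2 Z - Z = - 3 Z$)
$3757 + q{\left(o \right)} = 3757 - -60 = 3757 + 60 = 3817$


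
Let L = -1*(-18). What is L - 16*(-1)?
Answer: 34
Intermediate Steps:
L = 18
L - 16*(-1) = 18 - 16*(-1) = 18 + 16 = 34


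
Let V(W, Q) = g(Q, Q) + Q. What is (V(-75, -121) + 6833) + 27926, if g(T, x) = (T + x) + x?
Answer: 34275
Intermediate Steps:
g(T, x) = T + 2*x
V(W, Q) = 4*Q (V(W, Q) = (Q + 2*Q) + Q = 3*Q + Q = 4*Q)
(V(-75, -121) + 6833) + 27926 = (4*(-121) + 6833) + 27926 = (-484 + 6833) + 27926 = 6349 + 27926 = 34275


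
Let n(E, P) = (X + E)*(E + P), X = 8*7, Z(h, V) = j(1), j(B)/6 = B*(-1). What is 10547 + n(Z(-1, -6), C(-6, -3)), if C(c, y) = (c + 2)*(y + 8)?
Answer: 9247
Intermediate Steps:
j(B) = -6*B (j(B) = 6*(B*(-1)) = 6*(-B) = -6*B)
Z(h, V) = -6 (Z(h, V) = -6*1 = -6)
X = 56
C(c, y) = (2 + c)*(8 + y)
n(E, P) = (56 + E)*(E + P)
10547 + n(Z(-1, -6), C(-6, -3)) = 10547 + ((-6)**2 + 56*(-6) + 56*(16 + 2*(-3) + 8*(-6) - 6*(-3)) - 6*(16 + 2*(-3) + 8*(-6) - 6*(-3))) = 10547 + (36 - 336 + 56*(16 - 6 - 48 + 18) - 6*(16 - 6 - 48 + 18)) = 10547 + (36 - 336 + 56*(-20) - 6*(-20)) = 10547 + (36 - 336 - 1120 + 120) = 10547 - 1300 = 9247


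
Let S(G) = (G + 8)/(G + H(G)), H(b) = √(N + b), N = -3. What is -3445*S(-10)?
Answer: -68900/113 - 6890*I*√13/113 ≈ -609.73 - 219.84*I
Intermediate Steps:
H(b) = √(-3 + b)
S(G) = (8 + G)/(G + √(-3 + G)) (S(G) = (G + 8)/(G + √(-3 + G)) = (8 + G)/(G + √(-3 + G)))
-3445*S(-10) = -3445*(8 - 10)/(-10 + √(-3 - 10)) = -3445*(-2)/(-10 + √(-13)) = -3445*(-2)/(-10 + I*√13) = -(-6890)/(-10 + I*√13) = 6890/(-10 + I*√13)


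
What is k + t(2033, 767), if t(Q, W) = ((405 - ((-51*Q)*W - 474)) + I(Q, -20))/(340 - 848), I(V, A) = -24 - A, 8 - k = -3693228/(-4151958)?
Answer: -13757188266400/87883111 ≈ -1.5654e+5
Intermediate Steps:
k = 4920406/691993 (k = 8 - (-3693228)/(-4151958) = 8 - (-3693228)*(-1)/4151958 = 8 - 1*615538/691993 = 8 - 615538/691993 = 4920406/691993 ≈ 7.1105)
t(Q, W) = -875/508 - 51*Q*W/508 (t(Q, W) = ((405 - ((-51*Q)*W - 474)) + (-24 - 1*(-20)))/(340 - 848) = ((405 - (-51*Q*W - 474)) + (-24 + 20))/(-508) = ((405 - (-474 - 51*Q*W)) - 4)*(-1/508) = ((405 + (474 + 51*Q*W)) - 4)*(-1/508) = ((879 + 51*Q*W) - 4)*(-1/508) = (875 + 51*Q*W)*(-1/508) = -875/508 - 51*Q*W/508)
k + t(2033, 767) = 4920406/691993 + (-875/508 - 51/508*2033*767) = 4920406/691993 + (-875/508 - 79524861/508) = 4920406/691993 - 19881434/127 = -13757188266400/87883111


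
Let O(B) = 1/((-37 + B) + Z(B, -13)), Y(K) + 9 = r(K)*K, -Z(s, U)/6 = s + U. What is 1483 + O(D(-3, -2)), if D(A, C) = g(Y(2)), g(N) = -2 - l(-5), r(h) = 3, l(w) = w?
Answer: 38559/26 ≈ 1483.0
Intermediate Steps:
Z(s, U) = -6*U - 6*s (Z(s, U) = -6*(s + U) = -6*(U + s) = -6*U - 6*s)
Y(K) = -9 + 3*K
g(N) = 3 (g(N) = -2 - 1*(-5) = -2 + 5 = 3)
D(A, C) = 3
O(B) = 1/(41 - 5*B) (O(B) = 1/((-37 + B) + (-6*(-13) - 6*B)) = 1/((-37 + B) + (78 - 6*B)) = 1/(41 - 5*B))
1483 + O(D(-3, -2)) = 1483 - 1/(-41 + 5*3) = 1483 - 1/(-41 + 15) = 1483 - 1/(-26) = 1483 - 1*(-1/26) = 1483 + 1/26 = 38559/26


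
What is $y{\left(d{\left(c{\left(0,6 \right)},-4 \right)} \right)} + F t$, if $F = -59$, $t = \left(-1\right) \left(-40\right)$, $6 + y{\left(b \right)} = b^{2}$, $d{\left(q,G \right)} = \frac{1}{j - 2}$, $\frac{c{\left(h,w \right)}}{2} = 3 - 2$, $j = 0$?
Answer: $- \frac{9463}{4} \approx -2365.8$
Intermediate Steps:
$c{\left(h,w \right)} = 2$ ($c{\left(h,w \right)} = 2 \left(3 - 2\right) = 2 \cdot 1 = 2$)
$d{\left(q,G \right)} = - \frac{1}{2}$ ($d{\left(q,G \right)} = \frac{1}{0 - 2} = \frac{1}{-2} = - \frac{1}{2}$)
$y{\left(b \right)} = -6 + b^{2}$
$t = 40$
$y{\left(d{\left(c{\left(0,6 \right)},-4 \right)} \right)} + F t = \left(-6 + \left(- \frac{1}{2}\right)^{2}\right) - 2360 = \left(-6 + \frac{1}{4}\right) - 2360 = - \frac{23}{4} - 2360 = - \frac{9463}{4}$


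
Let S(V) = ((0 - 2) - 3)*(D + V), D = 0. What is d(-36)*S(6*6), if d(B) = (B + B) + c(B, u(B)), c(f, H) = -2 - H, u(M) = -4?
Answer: 12600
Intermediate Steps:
S(V) = -5*V (S(V) = ((0 - 2) - 3)*(0 + V) = (-2 - 3)*V = -5*V)
d(B) = 2 + 2*B (d(B) = (B + B) + (-2 - 1*(-4)) = 2*B + (-2 + 4) = 2*B + 2 = 2 + 2*B)
d(-36)*S(6*6) = (2 + 2*(-36))*(-30*6) = (2 - 72)*(-5*36) = -70*(-180) = 12600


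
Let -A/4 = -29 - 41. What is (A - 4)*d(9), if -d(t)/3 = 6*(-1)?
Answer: 4968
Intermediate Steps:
d(t) = 18 (d(t) = -18*(-1) = -3*(-6) = 18)
A = 280 (A = -4*(-29 - 41) = -4*(-70) = 280)
(A - 4)*d(9) = (280 - 4)*18 = 276*18 = 4968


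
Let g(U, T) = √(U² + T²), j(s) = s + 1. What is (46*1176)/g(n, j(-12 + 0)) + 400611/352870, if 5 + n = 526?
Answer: 400611/352870 + 27048*√271562/135781 ≈ 104.94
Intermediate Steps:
n = 521 (n = -5 + 526 = 521)
j(s) = 1 + s
g(U, T) = √(T² + U²)
(46*1176)/g(n, j(-12 + 0)) + 400611/352870 = (46*1176)/(√((1 + (-12 + 0))² + 521²)) + 400611/352870 = 54096/(√((1 - 12)² + 271441)) + 400611*(1/352870) = 54096/(√((-11)² + 271441)) + 400611/352870 = 54096/(√(121 + 271441)) + 400611/352870 = 54096/(√271562) + 400611/352870 = 54096*(√271562/271562) + 400611/352870 = 27048*√271562/135781 + 400611/352870 = 400611/352870 + 27048*√271562/135781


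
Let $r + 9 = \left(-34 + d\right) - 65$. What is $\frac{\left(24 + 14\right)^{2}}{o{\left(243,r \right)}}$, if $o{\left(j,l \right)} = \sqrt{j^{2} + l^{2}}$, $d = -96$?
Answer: $\frac{1444 \sqrt{11185}}{33555} \approx 4.5512$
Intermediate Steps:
$r = -204$ ($r = -9 - 195 = -204$)
$\frac{\left(24 + 14\right)^{2}}{o{\left(243,r \right)}} = \frac{\left(24 + 14\right)^{2}}{\sqrt{243^{2} + \left(-204\right)^{2}}} = \frac{38^{2}}{\sqrt{59049 + 41616}} = \frac{1444}{\sqrt{100665}} = \frac{1444}{3 \sqrt{11185}} = 1444 \frac{\sqrt{11185}}{33555} = \frac{1444 \sqrt{11185}}{33555}$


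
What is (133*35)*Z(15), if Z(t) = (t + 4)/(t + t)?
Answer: 17689/6 ≈ 2948.2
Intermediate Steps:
Z(t) = (4 + t)/(2*t) (Z(t) = (4 + t)/((2*t)) = (4 + t)*(1/(2*t)) = (4 + t)/(2*t))
(133*35)*Z(15) = (133*35)*((1/2)*(4 + 15)/15) = 4655*((1/2)*(1/15)*19) = 4655*(19/30) = 17689/6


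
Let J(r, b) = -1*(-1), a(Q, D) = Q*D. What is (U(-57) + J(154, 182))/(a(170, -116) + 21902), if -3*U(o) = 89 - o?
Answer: -143/6546 ≈ -0.021845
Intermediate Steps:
a(Q, D) = D*Q
J(r, b) = 1
U(o) = -89/3 + o/3 (U(o) = -(89 - o)/3 = -89/3 + o/3)
(U(-57) + J(154, 182))/(a(170, -116) + 21902) = ((-89/3 + (1/3)*(-57)) + 1)/(-116*170 + 21902) = ((-89/3 - 19) + 1)/(-19720 + 21902) = (-146/3 + 1)/2182 = -143/3*1/2182 = -143/6546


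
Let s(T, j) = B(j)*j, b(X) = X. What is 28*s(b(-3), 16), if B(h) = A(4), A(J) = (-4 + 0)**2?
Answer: 7168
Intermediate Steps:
A(J) = 16 (A(J) = (-4)**2 = 16)
B(h) = 16
s(T, j) = 16*j
28*s(b(-3), 16) = 28*(16*16) = 28*256 = 7168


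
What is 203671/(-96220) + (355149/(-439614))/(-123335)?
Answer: -7217624329757/3409822518060 ≈ -2.1167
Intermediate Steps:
203671/(-96220) + (355149/(-439614))/(-123335) = 203671*(-1/96220) + (355149*(-1/439614))*(-1/123335) = -203671/96220 - 39461/48846*(-1/123335) = -203671/96220 + 39461/6024421410 = -7217624329757/3409822518060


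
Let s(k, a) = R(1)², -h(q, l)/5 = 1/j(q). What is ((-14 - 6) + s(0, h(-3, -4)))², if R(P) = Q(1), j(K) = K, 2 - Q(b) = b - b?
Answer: 256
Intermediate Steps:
Q(b) = 2 (Q(b) = 2 - (b - b) = 2 - 1*0 = 2 + 0 = 2)
R(P) = 2
h(q, l) = -5/q
s(k, a) = 4 (s(k, a) = 2² = 4)
((-14 - 6) + s(0, h(-3, -4)))² = ((-14 - 6) + 4)² = (-20 + 4)² = (-16)² = 256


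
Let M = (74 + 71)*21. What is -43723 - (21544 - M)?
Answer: -62222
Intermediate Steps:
M = 3045 (M = 145*21 = 3045)
-43723 - (21544 - M) = -43723 - (21544 - 1*3045) = -43723 - (21544 - 3045) = -43723 - 1*18499 = -43723 - 18499 = -62222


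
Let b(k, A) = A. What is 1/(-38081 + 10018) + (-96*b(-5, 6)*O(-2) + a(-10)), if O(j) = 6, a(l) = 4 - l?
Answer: -96592847/28063 ≈ -3442.0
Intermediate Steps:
1/(-38081 + 10018) + (-96*b(-5, 6)*O(-2) + a(-10)) = 1/(-38081 + 10018) + (-576*6 + (4 - 1*(-10))) = 1/(-28063) + (-96*36 + (4 + 10)) = -1/28063 + (-3456 + 14) = -1/28063 - 3442 = -96592847/28063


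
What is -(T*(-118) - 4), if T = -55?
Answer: -6486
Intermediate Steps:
-(T*(-118) - 4) = -(-55*(-118) - 4) = -(6490 - 4) = -1*6486 = -6486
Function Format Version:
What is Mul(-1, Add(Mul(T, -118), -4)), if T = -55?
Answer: -6486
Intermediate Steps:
Mul(-1, Add(Mul(T, -118), -4)) = Mul(-1, Add(Mul(-55, -118), -4)) = Mul(-1, Add(6490, -4)) = Mul(-1, 6486) = -6486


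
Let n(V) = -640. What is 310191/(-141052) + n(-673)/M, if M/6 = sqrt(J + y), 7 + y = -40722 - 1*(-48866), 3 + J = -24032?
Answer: -310191/141052 + 160*I*sqrt(15898)/23847 ≈ -2.1991 + 0.84597*I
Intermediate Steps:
J = -24035 (J = -3 - 24032 = -24035)
y = 8137 (y = -7 + (-40722 - 1*(-48866)) = -7 + (-40722 + 48866) = -7 + 8144 = 8137)
M = 6*I*sqrt(15898) (M = 6*sqrt(-24035 + 8137) = 6*sqrt(-15898) = 6*(I*sqrt(15898)) = 6*I*sqrt(15898) ≈ 756.52*I)
310191/(-141052) + n(-673)/M = 310191/(-141052) - 640*(-I*sqrt(15898)/95388) = 310191*(-1/141052) - (-160)*I*sqrt(15898)/23847 = -310191/141052 + 160*I*sqrt(15898)/23847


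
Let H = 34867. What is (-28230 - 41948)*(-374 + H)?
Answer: -2420649754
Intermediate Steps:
(-28230 - 41948)*(-374 + H) = (-28230 - 41948)*(-374 + 34867) = -70178*34493 = -2420649754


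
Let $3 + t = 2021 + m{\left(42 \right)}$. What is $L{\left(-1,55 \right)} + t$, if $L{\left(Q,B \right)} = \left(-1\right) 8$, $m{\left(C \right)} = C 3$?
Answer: $2136$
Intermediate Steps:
$m{\left(C \right)} = 3 C$
$L{\left(Q,B \right)} = -8$
$t = 2144$ ($t = -3 + \left(2021 + 3 \cdot 42\right) = -3 + \left(2021 + 126\right) = -3 + 2147 = 2144$)
$L{\left(-1,55 \right)} + t = -8 + 2144 = 2136$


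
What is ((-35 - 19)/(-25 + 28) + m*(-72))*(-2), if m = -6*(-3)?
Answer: 2628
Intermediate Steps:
m = 18
((-35 - 19)/(-25 + 28) + m*(-72))*(-2) = ((-35 - 19)/(-25 + 28) + 18*(-72))*(-2) = (-54/3 - 1296)*(-2) = (-54*⅓ - 1296)*(-2) = (-18 - 1296)*(-2) = -1314*(-2) = 2628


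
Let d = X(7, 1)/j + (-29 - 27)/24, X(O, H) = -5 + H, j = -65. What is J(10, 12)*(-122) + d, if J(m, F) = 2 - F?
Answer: 237457/195 ≈ 1217.7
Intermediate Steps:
d = -443/195 (d = (-5 + 1)/(-65) + (-29 - 27)/24 = -4*(-1/65) - 56*1/24 = 4/65 - 7/3 = -443/195 ≈ -2.2718)
J(10, 12)*(-122) + d = (2 - 1*12)*(-122) - 443/195 = (2 - 12)*(-122) - 443/195 = -10*(-122) - 443/195 = 1220 - 443/195 = 237457/195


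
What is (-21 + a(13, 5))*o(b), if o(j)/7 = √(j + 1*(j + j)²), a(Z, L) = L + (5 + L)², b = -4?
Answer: 1176*√15 ≈ 4554.6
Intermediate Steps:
o(j) = 7*√(j + 4*j²) (o(j) = 7*√(j + 1*(j + j)²) = 7*√(j + 1*(2*j)²) = 7*√(j + 1*(4*j²)) = 7*√(j + 4*j²))
(-21 + a(13, 5))*o(b) = (-21 + (5 + (5 + 5)²))*(7*√(-4*(1 + 4*(-4)))) = (-21 + (5 + 10²))*(7*√(-4*(1 - 16))) = (-21 + (5 + 100))*(7*√(-4*(-15))) = (-21 + 105)*(7*√60) = 84*(7*(2*√15)) = 84*(14*√15) = 1176*√15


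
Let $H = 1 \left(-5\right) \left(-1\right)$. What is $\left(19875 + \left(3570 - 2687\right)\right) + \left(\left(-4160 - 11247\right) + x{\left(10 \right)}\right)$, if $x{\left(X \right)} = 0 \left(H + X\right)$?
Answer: $5351$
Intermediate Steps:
$H = 5$ ($H = \left(-5\right) \left(-1\right) = 5$)
$x{\left(X \right)} = 0$ ($x{\left(X \right)} = 0 \left(5 + X\right) = 0$)
$\left(19875 + \left(3570 - 2687\right)\right) + \left(\left(-4160 - 11247\right) + x{\left(10 \right)}\right) = \left(19875 + \left(3570 - 2687\right)\right) + \left(\left(-4160 - 11247\right) + 0\right) = \left(19875 + 883\right) + \left(-15407 + 0\right) = 20758 - 15407 = 5351$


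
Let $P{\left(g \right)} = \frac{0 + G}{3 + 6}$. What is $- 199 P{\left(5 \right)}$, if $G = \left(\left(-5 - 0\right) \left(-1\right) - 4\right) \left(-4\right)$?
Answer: $\frac{796}{9} \approx 88.444$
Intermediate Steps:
$G = -4$ ($G = \left(\left(-5 + 0\right) \left(-1\right) - 4\right) \left(-4\right) = \left(\left(-5\right) \left(-1\right) - 4\right) \left(-4\right) = \left(5 - 4\right) \left(-4\right) = 1 \left(-4\right) = -4$)
$P{\left(g \right)} = - \frac{4}{9}$ ($P{\left(g \right)} = \frac{0 - 4}{3 + 6} = - \frac{4}{9}$)
$- 199 P{\left(5 \right)} = \left(-199\right) \left(- \frac{4}{9}\right) = \frac{796}{9}$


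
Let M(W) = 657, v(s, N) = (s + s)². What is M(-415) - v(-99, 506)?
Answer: -38547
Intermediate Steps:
v(s, N) = 4*s² (v(s, N) = (2*s)² = 4*s²)
M(-415) - v(-99, 506) = 657 - 4*(-99)² = 657 - 4*9801 = 657 - 1*39204 = 657 - 39204 = -38547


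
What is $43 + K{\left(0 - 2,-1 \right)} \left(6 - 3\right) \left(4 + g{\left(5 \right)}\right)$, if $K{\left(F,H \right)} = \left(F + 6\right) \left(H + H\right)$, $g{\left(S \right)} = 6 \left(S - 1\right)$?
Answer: $-629$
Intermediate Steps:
$g{\left(S \right)} = -6 + 6 S$ ($g{\left(S \right)} = 6 \left(-1 + S\right) = -6 + 6 S$)
$K{\left(F,H \right)} = 2 H \left(6 + F\right)$ ($K{\left(F,H \right)} = \left(6 + F\right) 2 H = 2 H \left(6 + F\right)$)
$43 + K{\left(0 - 2,-1 \right)} \left(6 - 3\right) \left(4 + g{\left(5 \right)}\right) = 43 + 2 \left(-1\right) \left(6 + \left(0 - 2\right)\right) \left(6 - 3\right) \left(4 + \left(-6 + 6 \cdot 5\right)\right) = 43 + 2 \left(-1\right) \left(6 - 2\right) 3 \left(4 + \left(-6 + 30\right)\right) = 43 + 2 \left(-1\right) 4 \cdot 3 \left(4 + 24\right) = 43 - 8 \cdot 3 \cdot 28 = 43 - 672 = -629$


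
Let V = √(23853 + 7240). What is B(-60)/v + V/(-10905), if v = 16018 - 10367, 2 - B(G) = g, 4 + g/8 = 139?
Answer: -1078/5651 - √31093/10905 ≈ -0.20693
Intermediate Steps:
g = 1080 (g = -32 + 8*139 = -32 + 1112 = 1080)
V = √31093 ≈ 176.33
B(G) = -1078 (B(G) = 2 - 1*1080 = 2 - 1080 = -1078)
v = 5651
B(-60)/v + V/(-10905) = -1078/5651 + √31093/(-10905) = -1078*1/5651 + √31093*(-1/10905) = -1078/5651 - √31093/10905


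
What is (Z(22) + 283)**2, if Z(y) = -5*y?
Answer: 29929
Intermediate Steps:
(Z(22) + 283)**2 = (-5*22 + 283)**2 = (-110 + 283)**2 = 173**2 = 29929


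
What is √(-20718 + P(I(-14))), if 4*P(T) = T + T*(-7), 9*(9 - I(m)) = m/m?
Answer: 11*I*√1542/3 ≈ 143.98*I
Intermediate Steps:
I(m) = 80/9 (I(m) = 9 - m/(9*m) = 9 - ⅑*1 = 9 - ⅑ = 80/9)
P(T) = -3*T/2 (P(T) = (T + T*(-7))/4 = (T - 7*T)/4 = (-6*T)/4 = -3*T/2)
√(-20718 + P(I(-14))) = √(-20718 - 3/2*80/9) = √(-20718 - 40/3) = √(-62194/3) = 11*I*√1542/3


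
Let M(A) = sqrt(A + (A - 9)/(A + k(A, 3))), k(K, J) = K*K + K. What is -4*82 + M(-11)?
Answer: -328 + I*sqrt(12199)/33 ≈ -328.0 + 3.3469*I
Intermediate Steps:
k(K, J) = K + K**2 (k(K, J) = K**2 + K = K + K**2)
M(A) = sqrt(A + (-9 + A)/(A + A*(1 + A))) (M(A) = sqrt(A + (A - 9)/(A + A*(1 + A))) = sqrt(A + (-9 + A)/(A + A*(1 + A))))
-4*82 + M(-11) = -4*82 + sqrt((-9 - 11 + (-11)**2*(2 - 11))/((-11)*(2 - 11))) = -328 + sqrt(-1/11*(-9 - 11 + 121*(-9))/(-9)) = -328 + sqrt(-1/11*(-1/9)*(-9 - 11 - 1089)) = -328 + sqrt(-1/11*(-1/9)*(-1109)) = -328 + sqrt(-1109/99) = -328 + I*sqrt(12199)/33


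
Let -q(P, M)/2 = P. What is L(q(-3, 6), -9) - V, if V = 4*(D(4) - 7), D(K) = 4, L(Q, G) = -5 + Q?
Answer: 13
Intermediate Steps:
q(P, M) = -2*P
V = -12 (V = 4*(4 - 7) = 4*(-3) = -12)
L(q(-3, 6), -9) - V = (-5 - 2*(-3)) - 1*(-12) = (-5 + 6) + 12 = 1 + 12 = 13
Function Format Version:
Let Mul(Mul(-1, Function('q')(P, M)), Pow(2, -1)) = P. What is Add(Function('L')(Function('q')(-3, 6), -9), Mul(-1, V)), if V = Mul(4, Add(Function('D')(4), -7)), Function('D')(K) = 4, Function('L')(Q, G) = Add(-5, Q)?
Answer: 13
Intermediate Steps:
Function('q')(P, M) = Mul(-2, P)
V = -12 (V = Mul(4, Add(4, -7)) = Mul(4, -3) = -12)
Add(Function('L')(Function('q')(-3, 6), -9), Mul(-1, V)) = Add(Add(-5, Mul(-2, -3)), Mul(-1, -12)) = Add(Add(-5, 6), 12) = Add(1, 12) = 13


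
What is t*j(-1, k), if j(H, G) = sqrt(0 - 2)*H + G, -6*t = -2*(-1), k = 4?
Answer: -4/3 + I*sqrt(2)/3 ≈ -1.3333 + 0.4714*I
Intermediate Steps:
t = -1/3 (t = -(-1)*(-1)/3 = -1/6*2 = -1/3 ≈ -0.33333)
j(H, G) = G + I*H*sqrt(2) (j(H, G) = sqrt(-2)*H + G = (I*sqrt(2))*H + G = I*H*sqrt(2) + G = G + I*H*sqrt(2))
t*j(-1, k) = -(4 + I*(-1)*sqrt(2))/3 = -(4 - I*sqrt(2))/3 = -4/3 + I*sqrt(2)/3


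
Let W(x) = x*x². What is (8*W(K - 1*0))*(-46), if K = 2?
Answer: -2944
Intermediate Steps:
W(x) = x³
(8*W(K - 1*0))*(-46) = (8*(2 - 1*0)³)*(-46) = (8*(2 + 0)³)*(-46) = (8*2³)*(-46) = (8*8)*(-46) = 64*(-46) = -2944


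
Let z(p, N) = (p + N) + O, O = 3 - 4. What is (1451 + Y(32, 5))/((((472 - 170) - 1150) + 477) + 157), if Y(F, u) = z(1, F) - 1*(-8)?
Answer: -1491/214 ≈ -6.9673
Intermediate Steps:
O = -1
z(p, N) = -1 + N + p (z(p, N) = (p + N) - 1 = (N + p) - 1 = -1 + N + p)
Y(F, u) = 8 + F (Y(F, u) = (-1 + F + 1) - 1*(-8) = F + 8 = 8 + F)
(1451 + Y(32, 5))/((((472 - 170) - 1150) + 477) + 157) = (1451 + (8 + 32))/((((472 - 170) - 1150) + 477) + 157) = (1451 + 40)/(((302 - 1150) + 477) + 157) = 1491/((-848 + 477) + 157) = 1491/(-371 + 157) = 1491/(-214) = 1491*(-1/214) = -1491/214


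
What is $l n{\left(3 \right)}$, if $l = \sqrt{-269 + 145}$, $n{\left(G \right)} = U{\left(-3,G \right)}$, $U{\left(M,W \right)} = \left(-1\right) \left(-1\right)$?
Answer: $2 i \sqrt{31} \approx 11.136 i$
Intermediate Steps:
$U{\left(M,W \right)} = 1$
$n{\left(G \right)} = 1$
$l = 2 i \sqrt{31}$ ($l = \sqrt{-124} = 2 i \sqrt{31} \approx 11.136 i$)
$l n{\left(3 \right)} = 2 i \sqrt{31} \cdot 1 = 2 i \sqrt{31}$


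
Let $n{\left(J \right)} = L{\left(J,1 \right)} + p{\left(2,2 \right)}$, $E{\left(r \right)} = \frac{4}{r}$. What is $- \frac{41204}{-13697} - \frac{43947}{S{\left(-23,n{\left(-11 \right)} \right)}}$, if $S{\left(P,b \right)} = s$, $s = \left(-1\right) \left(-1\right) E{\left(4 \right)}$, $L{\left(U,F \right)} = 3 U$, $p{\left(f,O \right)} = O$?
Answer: $- \frac{601900855}{13697} \approx -43944.0$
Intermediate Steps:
$n{\left(J \right)} = 2 + 3 J$ ($n{\left(J \right)} = 3 J + 2 = 2 + 3 J$)
$s = 1$ ($s = \left(-1\right) \left(-1\right) \frac{4}{4} = 1 \cdot 4 \cdot \frac{1}{4} = 1 \cdot 1 = 1$)
$S{\left(P,b \right)} = 1$
$- \frac{41204}{-13697} - \frac{43947}{S{\left(-23,n{\left(-11 \right)} \right)}} = - \frac{41204}{-13697} - \frac{43947}{1} = \left(-41204\right) \left(- \frac{1}{13697}\right) - 43947 = \frac{41204}{13697} - 43947 = - \frac{601900855}{13697}$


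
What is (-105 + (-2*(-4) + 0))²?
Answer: 9409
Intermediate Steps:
(-105 + (-2*(-4) + 0))² = (-105 + (8 + 0))² = (-105 + 8)² = (-97)² = 9409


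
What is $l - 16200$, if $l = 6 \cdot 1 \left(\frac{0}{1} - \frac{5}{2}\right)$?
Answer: $-16215$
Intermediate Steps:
$l = -15$ ($l = 6 \left(0 \cdot 1 - \frac{5}{2}\right) = 6 \left(0 - \frac{5}{2}\right) = 6 \left(- \frac{5}{2}\right) = -15$)
$l - 16200 = -15 - 16200 = -16215$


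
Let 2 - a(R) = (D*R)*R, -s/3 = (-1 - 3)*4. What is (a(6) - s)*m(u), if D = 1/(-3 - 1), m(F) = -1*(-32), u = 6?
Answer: -1184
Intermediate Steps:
m(F) = 32
s = 48 (s = -3*(-1 - 3)*4 = -(-12)*4 = -3*(-16) = 48)
D = -¼ (D = 1/(-4) = -¼ ≈ -0.25000)
a(R) = 2 + R²/4 (a(R) = 2 - (-R/4)*R = 2 - (-1)*R²/4 = 2 + R²/4)
(a(6) - s)*m(u) = ((2 + (¼)*6²) - 1*48)*32 = ((2 + (¼)*36) - 48)*32 = ((2 + 9) - 48)*32 = (11 - 48)*32 = -37*32 = -1184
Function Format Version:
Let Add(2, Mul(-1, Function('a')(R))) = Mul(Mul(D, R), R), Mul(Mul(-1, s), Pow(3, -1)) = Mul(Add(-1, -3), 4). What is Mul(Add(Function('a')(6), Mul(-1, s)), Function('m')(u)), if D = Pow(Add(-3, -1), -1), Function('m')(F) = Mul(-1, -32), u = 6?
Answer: -1184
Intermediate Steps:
Function('m')(F) = 32
s = 48 (s = Mul(-3, Mul(Add(-1, -3), 4)) = Mul(-3, Mul(-4, 4)) = Mul(-3, -16) = 48)
D = Rational(-1, 4) (D = Pow(-4, -1) = Rational(-1, 4) ≈ -0.25000)
Function('a')(R) = Add(2, Mul(Rational(1, 4), Pow(R, 2))) (Function('a')(R) = Add(2, Mul(-1, Mul(Mul(Rational(-1, 4), R), R))) = Add(2, Mul(-1, Mul(Rational(-1, 4), Pow(R, 2)))) = Add(2, Mul(Rational(1, 4), Pow(R, 2))))
Mul(Add(Function('a')(6), Mul(-1, s)), Function('m')(u)) = Mul(Add(Add(2, Mul(Rational(1, 4), Pow(6, 2))), Mul(-1, 48)), 32) = Mul(Add(Add(2, Mul(Rational(1, 4), 36)), -48), 32) = Mul(Add(Add(2, 9), -48), 32) = Mul(Add(11, -48), 32) = Mul(-37, 32) = -1184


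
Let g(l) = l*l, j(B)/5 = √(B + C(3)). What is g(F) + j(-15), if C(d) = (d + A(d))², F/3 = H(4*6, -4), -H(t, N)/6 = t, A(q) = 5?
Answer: 186659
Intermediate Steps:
H(t, N) = -6*t
F = -432 (F = 3*(-24*6) = 3*(-6*24) = 3*(-144) = -432)
C(d) = (5 + d)² (C(d) = (d + 5)² = (5 + d)²)
j(B) = 5*√(64 + B) (j(B) = 5*√(B + (5 + 3)²) = 5*√(B + 8²) = 5*√(B + 64) = 5*√(64 + B))
g(l) = l²
g(F) + j(-15) = (-432)² + 5*√(64 - 15) = 186624 + 5*√49 = 186624 + 5*7 = 186624 + 35 = 186659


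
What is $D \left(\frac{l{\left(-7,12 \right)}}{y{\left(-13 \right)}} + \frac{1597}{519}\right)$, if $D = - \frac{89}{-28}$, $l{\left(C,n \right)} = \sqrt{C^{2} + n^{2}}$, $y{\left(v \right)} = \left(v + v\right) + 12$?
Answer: $\frac{142133}{14532} - \frac{89 \sqrt{193}}{392} \approx 6.6265$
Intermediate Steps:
$y{\left(v \right)} = 12 + 2 v$ ($y{\left(v \right)} = 2 v + 12 = 12 + 2 v$)
$D = \frac{89}{28}$ ($D = \left(-89\right) \left(- \frac{1}{28}\right) = \frac{89}{28} \approx 3.1786$)
$D \left(\frac{l{\left(-7,12 \right)}}{y{\left(-13 \right)}} + \frac{1597}{519}\right) = \frac{89 \left(\frac{\sqrt{\left(-7\right)^{2} + 12^{2}}}{12 + 2 \left(-13\right)} + \frac{1597}{519}\right)}{28} = \frac{89 \left(\frac{\sqrt{49 + 144}}{12 - 26} + 1597 \cdot \frac{1}{519}\right)}{28} = \frac{89 \left(\frac{\sqrt{193}}{-14} + \frac{1597}{519}\right)}{28} = \frac{89 \left(\sqrt{193} \left(- \frac{1}{14}\right) + \frac{1597}{519}\right)}{28} = \frac{89 \left(- \frac{\sqrt{193}}{14} + \frac{1597}{519}\right)}{28} = \frac{89 \left(\frac{1597}{519} - \frac{\sqrt{193}}{14}\right)}{28} = \frac{142133}{14532} - \frac{89 \sqrt{193}}{392}$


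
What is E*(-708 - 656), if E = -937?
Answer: 1278068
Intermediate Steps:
E*(-708 - 656) = -937*(-708 - 656) = -937*(-1364) = 1278068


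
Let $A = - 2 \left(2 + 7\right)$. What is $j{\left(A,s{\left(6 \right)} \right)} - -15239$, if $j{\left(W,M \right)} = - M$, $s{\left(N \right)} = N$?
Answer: $15233$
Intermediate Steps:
$A = -18$ ($A = \left(-2\right) 9 = -18$)
$j{\left(A,s{\left(6 \right)} \right)} - -15239 = \left(-1\right) 6 - -15239 = -6 + 15239 = 15233$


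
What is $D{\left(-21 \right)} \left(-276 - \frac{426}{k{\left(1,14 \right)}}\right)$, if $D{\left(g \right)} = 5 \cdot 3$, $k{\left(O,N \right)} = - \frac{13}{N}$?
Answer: $\frac{35640}{13} \approx 2741.5$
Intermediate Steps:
$D{\left(g \right)} = 15$
$D{\left(-21 \right)} \left(-276 - \frac{426}{k{\left(1,14 \right)}}\right) = 15 \left(-276 - \frac{426}{\left(-13\right) \frac{1}{14}}\right) = 15 \left(-276 - \frac{426}{- \frac{13}{14}}\right) = 15 \left(-276 - - \frac{5964}{13}\right) = 15 \left(-276 + \frac{5964}{13}\right) = 15 \cdot \frac{2376}{13} = \frac{35640}{13}$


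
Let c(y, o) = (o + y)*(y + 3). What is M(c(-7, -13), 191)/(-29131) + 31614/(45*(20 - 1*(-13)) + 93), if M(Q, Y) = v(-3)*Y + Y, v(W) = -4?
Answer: 153641938/7661453 ≈ 20.054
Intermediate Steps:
c(y, o) = (3 + y)*(o + y) (c(y, o) = (o + y)*(3 + y) = (3 + y)*(o + y))
M(Q, Y) = -3*Y (M(Q, Y) = -4*Y + Y = -3*Y)
M(c(-7, -13), 191)/(-29131) + 31614/(45*(20 - 1*(-13)) + 93) = -3*191/(-29131) + 31614/(45*(20 - 1*(-13)) + 93) = -573*(-1/29131) + 31614/(45*(20 + 13) + 93) = 573/29131 + 31614/(45*33 + 93) = 573/29131 + 31614/(1485 + 93) = 573/29131 + 31614/1578 = 573/29131 + 31614*(1/1578) = 573/29131 + 5269/263 = 153641938/7661453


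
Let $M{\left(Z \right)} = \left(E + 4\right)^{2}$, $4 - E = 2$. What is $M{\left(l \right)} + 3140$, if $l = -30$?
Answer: $3176$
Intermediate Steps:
$E = 2$ ($E = 4 - 2 = 2$)
$M{\left(Z \right)} = 36$ ($M{\left(Z \right)} = \left(2 + 4\right)^{2} = 6^{2} = 36$)
$M{\left(l \right)} + 3140 = 36 + 3140 = 3176$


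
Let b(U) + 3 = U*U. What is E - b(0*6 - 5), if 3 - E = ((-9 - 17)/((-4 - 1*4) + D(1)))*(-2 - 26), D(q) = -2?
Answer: 269/5 ≈ 53.800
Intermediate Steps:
b(U) = -3 + U**2 (b(U) = -3 + U*U = -3 + U**2)
E = 379/5 (E = 3 - (-9 - 17)/((-4 - 1*4) - 2)*(-2 - 26) = 3 - (-26/((-4 - 4) - 2))*(-28) = 3 - (-26/(-8 - 2))*(-28) = 3 - (-26/(-10))*(-28) = 3 - (-26*(-1/10))*(-28) = 3 - 13*(-28)/5 = 3 - 1*(-364/5) = 3 + 364/5 = 379/5 ≈ 75.800)
E - b(0*6 - 5) = 379/5 - (-3 + (0*6 - 5)**2) = 379/5 - (-3 + (0 - 5)**2) = 379/5 - (-3 + (-5)**2) = 379/5 - (-3 + 25) = 379/5 - 1*22 = 379/5 - 22 = 269/5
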